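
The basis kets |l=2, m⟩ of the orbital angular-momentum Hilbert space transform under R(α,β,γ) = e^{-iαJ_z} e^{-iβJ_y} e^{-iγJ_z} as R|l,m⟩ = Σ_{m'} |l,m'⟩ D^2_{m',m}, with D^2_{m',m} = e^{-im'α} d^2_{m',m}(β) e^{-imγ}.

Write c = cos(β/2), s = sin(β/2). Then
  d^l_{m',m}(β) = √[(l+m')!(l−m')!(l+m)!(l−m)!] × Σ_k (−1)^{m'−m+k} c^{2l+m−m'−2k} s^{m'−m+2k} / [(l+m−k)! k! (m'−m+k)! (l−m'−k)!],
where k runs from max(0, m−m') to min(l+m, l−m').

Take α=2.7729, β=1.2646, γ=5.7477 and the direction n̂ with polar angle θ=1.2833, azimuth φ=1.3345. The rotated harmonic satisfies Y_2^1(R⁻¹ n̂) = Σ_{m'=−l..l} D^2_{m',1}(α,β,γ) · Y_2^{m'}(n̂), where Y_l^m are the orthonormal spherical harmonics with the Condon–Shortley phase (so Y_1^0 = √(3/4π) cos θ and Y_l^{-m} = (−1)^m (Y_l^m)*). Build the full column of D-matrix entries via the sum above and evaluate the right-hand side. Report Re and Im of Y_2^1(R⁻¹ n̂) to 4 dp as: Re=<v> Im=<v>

Need the full column D^2_{m',1} for m'=−2..2 at α=2.7729, β=1.2646, γ=5.7477.
cos(β/2)=0.806670, sin(β/2)=0.591002
d^2_{-2,1}: single k=3 term ⇒ +0.333037;  D = +0.326272-0.066784i
d^2_{-1,1}: k∈[2..3] ⇒ +0.681853 -0.121999 = +0.559855;  D = -0.552085-0.092947i
d^2_{0,1}: k∈[1..2] ⇒ +0.759893 -0.407885 = +0.352008;  D = +0.302734+0.179615i
d^2_{1,1}: k∈[0..1] ⇒ +0.423433 -0.681853 = -0.258420;  D = +0.159790+0.203097i
d^2_{2,1}: single k=0 term ⇒ -0.620450;  D = -0.182126-0.593118i
Y_2^{m'}(θ=1.2833,φ=1.3345) and Σ D·Y over m':
  (+0.3263-0.0668i)·(-0.3163-0.1617i)  (-0.5521-0.0929i)·(+0.0492-0.2042i)  (+0.3027+0.1796i)·(-0.2393+0.0000i)  (+0.1598+0.2031i)·(-0.0492-0.2042i)  (-0.1821-0.5931i)·(-0.3163+0.1617i)
Y_2^1(R⁻¹ n̂) = -0.045448+0.149085i

Re=-0.0454 Im=0.1491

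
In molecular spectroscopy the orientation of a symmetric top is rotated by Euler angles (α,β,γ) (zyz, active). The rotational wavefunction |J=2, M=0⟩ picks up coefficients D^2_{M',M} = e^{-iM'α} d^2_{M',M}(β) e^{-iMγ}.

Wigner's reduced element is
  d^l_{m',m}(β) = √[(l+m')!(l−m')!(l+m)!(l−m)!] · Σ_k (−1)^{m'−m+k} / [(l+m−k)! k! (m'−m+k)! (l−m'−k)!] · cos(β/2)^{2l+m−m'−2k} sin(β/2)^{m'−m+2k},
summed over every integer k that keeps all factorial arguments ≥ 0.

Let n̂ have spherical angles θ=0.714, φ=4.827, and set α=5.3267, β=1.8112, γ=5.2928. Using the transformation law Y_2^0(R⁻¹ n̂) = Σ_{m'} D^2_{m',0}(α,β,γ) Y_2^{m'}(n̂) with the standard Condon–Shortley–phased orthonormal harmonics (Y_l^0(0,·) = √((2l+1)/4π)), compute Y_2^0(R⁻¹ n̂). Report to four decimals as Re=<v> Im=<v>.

Re=-0.1800 Im=0.0000

Need the full column D^2_{m',0} for m'=−2..2 at α=5.3267, β=1.8112, γ=5.2928.
cos(β/2)=0.617214, sin(β/2)=0.786796
d^2_{-2,0}: single k=2 term ⇒ +0.577658;  D = -0.193825-0.544169i
d^2_{-1,0}: k∈[1..2] ⇒ +0.453152 -0.736371 = -0.283219;  D = -0.163246+0.231439i
d^2_{0,0}: k∈[0..2] ⇒ +0.145125 -0.943311 +0.383220 = -0.414966;  D = -0.414966+0.000000i
d^2_{1,0}: k∈[0..1] ⇒ -0.453152 +0.736371 = +0.283219;  D = +0.163246+0.231439i
d^2_{2,0}: single k=0 term ⇒ +0.577658;  D = -0.193825+0.544169i
Y_2^{m'}(θ=0.714,φ=4.827) and Σ D·Y over m':
  (-0.1938-0.5442i)·(-0.1613+0.0376i)  (-0.1632+0.2314i)·(+0.0437+0.3798i)  (-0.4150+0.0000i)·(+0.2250+0.0000i)  (+0.1632+0.2314i)·(-0.0437+0.3798i)  (-0.1938+0.5442i)·(-0.1613-0.0376i)
Y_2^0(R⁻¹ n̂) = -0.179969+0.000000i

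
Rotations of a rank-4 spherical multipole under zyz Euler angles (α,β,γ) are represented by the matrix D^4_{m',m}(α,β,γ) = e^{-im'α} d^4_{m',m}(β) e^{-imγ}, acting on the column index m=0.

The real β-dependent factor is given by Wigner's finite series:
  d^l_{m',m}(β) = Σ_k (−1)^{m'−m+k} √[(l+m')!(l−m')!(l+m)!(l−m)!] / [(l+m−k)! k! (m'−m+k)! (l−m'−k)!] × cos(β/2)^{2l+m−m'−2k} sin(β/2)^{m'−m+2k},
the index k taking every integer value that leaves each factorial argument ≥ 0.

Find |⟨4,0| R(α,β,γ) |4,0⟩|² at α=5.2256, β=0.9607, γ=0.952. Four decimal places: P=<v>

P=0.1479

D^4_{0,0}(5.2256,0.9607,0.952) = e^{-i·0·5.2256}·d^4_{0,0}(0.9607)·e^{-i·0·0.952}. Compute d first:
Half-angle: c=0.886833, s=0.462090. N=√(24·24·24·24)=576.000000
k∈{0,1,2,3,4} keeps every argument non-negative
  k=0: (−1)^0·576.0000/(576)·0.8868^8·0.4621^0 = +0.382592
  k=1: (−1)^1·576.0000/(36)·0.8868^6·0.4621^2 = -1.661974
  k=2: (−1)^2·576.0000/(16)·0.8868^4·0.4621^4 = +1.015255
  k=3: (−1)^3·576.0000/(36)·0.8868^2·0.4621^6 = -0.122507
  k=4: (−1)^4·576.0000/(576)·0.8868^0·0.4621^8 = +0.002079
d^4_{0,0}(0.9607) = +0.382592 -1.661974 +1.015255 -0.122507 +0.002079 = -0.384555
|D^4_{0,0}|² = |d^4_{0,0}(β)|² = (-0.384555)² = 0.147883 (the z-rotation phases have unit modulus)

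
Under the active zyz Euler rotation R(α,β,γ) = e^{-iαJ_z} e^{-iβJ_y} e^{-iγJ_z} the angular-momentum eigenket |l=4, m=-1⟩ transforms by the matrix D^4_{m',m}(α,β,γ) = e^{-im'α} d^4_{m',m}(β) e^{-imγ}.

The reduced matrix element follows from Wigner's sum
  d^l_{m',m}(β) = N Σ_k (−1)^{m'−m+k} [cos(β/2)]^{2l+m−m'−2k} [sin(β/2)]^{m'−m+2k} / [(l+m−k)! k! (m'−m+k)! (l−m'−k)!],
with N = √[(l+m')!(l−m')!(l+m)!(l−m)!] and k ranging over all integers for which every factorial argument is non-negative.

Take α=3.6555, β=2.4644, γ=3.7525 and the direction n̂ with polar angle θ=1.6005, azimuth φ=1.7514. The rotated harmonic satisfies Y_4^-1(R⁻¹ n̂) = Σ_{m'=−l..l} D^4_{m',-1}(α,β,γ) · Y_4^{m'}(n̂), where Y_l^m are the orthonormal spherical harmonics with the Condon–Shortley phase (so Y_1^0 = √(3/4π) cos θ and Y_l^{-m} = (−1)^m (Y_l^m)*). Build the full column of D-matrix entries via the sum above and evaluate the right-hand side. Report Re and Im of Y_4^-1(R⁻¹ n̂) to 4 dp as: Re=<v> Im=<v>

Re=0.0757 Im=-0.2216

Need the full column D^4_{m',-1} for m'=−4..4 at α=3.6555, β=2.4644, γ=3.7525.
cos(β/2)=0.332163, sin(β/2)=0.943222
d^4_{-4,-1}: single k=3 term ⇒ +0.025392;  D = +0.022580-0.011614i
d^4_{-3,-1}: k∈[2..3] ⇒ +0.009484 -0.127462 = -0.117978;  D = +0.064836-0.098565i
d^4_{-2,-1}: k∈[1..3] ⇒ +0.001785 -0.071979 +0.386937 = +0.316743;  D = +0.021498-0.316012i
d^4_{-1,-1}: k∈[0..3] ⇒ +0.000148 -0.017924 +0.289057 -0.776939 = -0.505657;  D = -0.218112-0.456198i
d^4_{0,-1}: k∈[0..3] ⇒ -0.001882 +0.091047 -0.734160 +0.986652 = +0.341656;  D = -0.279860-0.195978i
d^4_{1,-1}: k∈[0..3] ⇒ +0.011949 -0.289057 +1.165408 -0.626485 = +0.261815;  D = +0.260584+0.025356i
d^4_{2,-1}: k∈[0..2] ⇒ -0.047986 +0.580405 -0.936020 = -0.403601;  D = +0.369031-0.163432i
d^4_{3,-1}: k∈[0..1] ⇒ +0.127462 -0.616676 = -0.489214;  D = -0.292149+0.392402i
d^4_{4,-1}: single k=0 term ⇒ -0.204748;  D = +0.025745-0.203123i
Y_4^{m'}(θ=1.6005,φ=1.7514) and Σ D·Y over m':
  (+0.0226-0.0116i)·(+0.3314-0.2921i)  (+0.0648-0.0986i)·(-0.0191-0.0318i)  (+0.0215-0.3160i)·(+0.3107-0.1174i)  (-0.2181-0.4562i)·(-0.0076-0.0414i)  (-0.2799-0.1960i)·(+0.3146+0.0000i)  (+0.2606+0.0254i)·(+0.0076-0.0414i)  (+0.3690-0.1634i)·(+0.3107+0.1174i)  (-0.2921+0.3924i)·(+0.0191-0.0318i)  (+0.0257-0.2031i)·(+0.3314+0.2921i)
Y_4^-1(R⁻¹ n̂) = +0.075664-0.221559i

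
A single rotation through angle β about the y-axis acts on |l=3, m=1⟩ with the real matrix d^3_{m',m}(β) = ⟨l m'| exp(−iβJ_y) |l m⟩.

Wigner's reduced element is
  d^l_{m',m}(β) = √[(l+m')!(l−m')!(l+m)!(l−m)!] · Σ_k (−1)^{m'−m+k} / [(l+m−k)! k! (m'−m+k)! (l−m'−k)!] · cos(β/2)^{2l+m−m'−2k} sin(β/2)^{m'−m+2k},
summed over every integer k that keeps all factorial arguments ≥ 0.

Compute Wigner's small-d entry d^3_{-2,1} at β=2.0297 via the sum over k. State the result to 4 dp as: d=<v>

d^3_{-2,1}(β=2.0297) via Wigner's sum:
c=cos(2.0297/2)=0.527747, s=sin(2.0297/2)=0.849401; N=√[1·120·24·2]=75.894664
Admissible k: 3..4 (factorial args all ≥0)
  k=3: (−1)^0·75.8947/(12)·0.5277^3·0.8494^3 = +0.569701
  k=4: (−1)^1·75.8947/(24)·0.5277^1·0.8494^5 = -0.737889
d^3_{-2,1}(2.0297) = +0.569701 -0.737889 = -0.168188

d=-0.1682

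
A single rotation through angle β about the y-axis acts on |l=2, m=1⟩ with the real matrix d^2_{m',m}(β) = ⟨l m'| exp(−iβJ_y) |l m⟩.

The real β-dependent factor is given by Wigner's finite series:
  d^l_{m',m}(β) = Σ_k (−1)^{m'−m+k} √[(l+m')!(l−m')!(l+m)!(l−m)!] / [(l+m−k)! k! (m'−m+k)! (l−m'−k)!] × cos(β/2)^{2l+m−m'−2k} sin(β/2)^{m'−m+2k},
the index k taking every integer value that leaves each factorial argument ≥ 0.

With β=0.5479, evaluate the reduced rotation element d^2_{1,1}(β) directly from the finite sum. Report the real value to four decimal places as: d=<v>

d=0.6555

d^2_{1,1}(β=0.5479) via Wigner's sum:
With c≡cos(β/2)=0.962710 and s≡sin(β/2)=0.270536, N=[6·1·6·1]^{1/2}=6.000000
The bounds max(0,m−m')=0 and min(l+m,l−m')=1 give 2 terms
  k=0: (−1)^0·6.0000/(6)·0.9627^4·0.2705^0 = +0.858977
  k=1: (−1)^1·6.0000/(2)·0.9627^2·0.2705^2 = -0.203499
d^2_{1,1}(0.5479) = +0.858977 -0.203499 = +0.655478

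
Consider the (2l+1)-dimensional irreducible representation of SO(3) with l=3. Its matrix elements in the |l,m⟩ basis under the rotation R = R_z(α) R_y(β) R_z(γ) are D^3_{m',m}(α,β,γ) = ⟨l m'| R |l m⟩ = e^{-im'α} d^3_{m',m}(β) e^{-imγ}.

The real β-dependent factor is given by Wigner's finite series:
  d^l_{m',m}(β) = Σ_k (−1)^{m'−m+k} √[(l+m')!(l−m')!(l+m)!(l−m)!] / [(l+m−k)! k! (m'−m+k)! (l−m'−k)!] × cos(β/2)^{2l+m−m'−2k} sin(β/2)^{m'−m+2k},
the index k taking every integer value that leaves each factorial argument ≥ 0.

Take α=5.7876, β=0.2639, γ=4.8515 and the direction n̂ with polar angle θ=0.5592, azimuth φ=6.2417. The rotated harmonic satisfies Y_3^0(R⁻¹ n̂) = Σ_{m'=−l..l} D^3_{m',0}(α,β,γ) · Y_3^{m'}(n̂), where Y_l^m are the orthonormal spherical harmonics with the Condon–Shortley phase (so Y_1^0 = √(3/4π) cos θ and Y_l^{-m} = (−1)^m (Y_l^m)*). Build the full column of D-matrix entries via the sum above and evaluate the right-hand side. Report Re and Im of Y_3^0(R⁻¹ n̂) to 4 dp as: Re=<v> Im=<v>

Re=0.5077 Im=0.0000

Need the full column D^3_{m',0} for m'=−3..3 at α=5.7876, β=0.2639, γ=4.8515.
cos(β/2)=0.991307, sin(β/2)=0.131567
d^3_{-3,0}: single k=3 term ⇒ +0.009922;  D = +0.000833-0.009887i
d^3_{-2,0}: k∈[2..3] ⇒ +0.091557 -0.001613 = +0.089944;  D = +0.049263-0.075253i
d^3_{-1,0}: k∈[1..3] ⇒ +0.436295 -0.023056 +0.000135 = +0.413375;  D = +0.363642-0.196579i
d^3_{0,0}: k∈[0..3] ⇒ +0.948964 -0.150443 +0.002650 -0.000005 = +0.801165;  D = +0.801165+0.000000i
d^3_{1,0}: k∈[0..2] ⇒ -0.436295 +0.023056 -0.000135 = -0.413375;  D = -0.363642-0.196579i
d^3_{2,0}: k∈[0..1] ⇒ +0.091557 -0.001613 = +0.089944;  D = +0.049263+0.075253i
d^3_{3,0}: single k=0 term ⇒ -0.009922;  D = -0.000833-0.009887i
Y_3^{m'}(θ=0.5592,φ=6.2417) and Σ D·Y over m':
  (+0.0008-0.0099i)·(+0.0618+0.0077i)  (+0.0493-0.0753i)·(+0.2430+0.0202i)  (+0.3636-0.1966i)·(+0.4442+0.0184i)  (+0.8012+0.0000i)·(+0.1875+0.0000i)  (-0.3636-0.1966i)·(-0.4442+0.0184i)  (+0.0493+0.0753i)·(+0.2430-0.0202i)  (-0.0008-0.0099i)·(-0.0618+0.0077i)
Y_3^0(R⁻¹ n̂) = +0.507749+0.000000i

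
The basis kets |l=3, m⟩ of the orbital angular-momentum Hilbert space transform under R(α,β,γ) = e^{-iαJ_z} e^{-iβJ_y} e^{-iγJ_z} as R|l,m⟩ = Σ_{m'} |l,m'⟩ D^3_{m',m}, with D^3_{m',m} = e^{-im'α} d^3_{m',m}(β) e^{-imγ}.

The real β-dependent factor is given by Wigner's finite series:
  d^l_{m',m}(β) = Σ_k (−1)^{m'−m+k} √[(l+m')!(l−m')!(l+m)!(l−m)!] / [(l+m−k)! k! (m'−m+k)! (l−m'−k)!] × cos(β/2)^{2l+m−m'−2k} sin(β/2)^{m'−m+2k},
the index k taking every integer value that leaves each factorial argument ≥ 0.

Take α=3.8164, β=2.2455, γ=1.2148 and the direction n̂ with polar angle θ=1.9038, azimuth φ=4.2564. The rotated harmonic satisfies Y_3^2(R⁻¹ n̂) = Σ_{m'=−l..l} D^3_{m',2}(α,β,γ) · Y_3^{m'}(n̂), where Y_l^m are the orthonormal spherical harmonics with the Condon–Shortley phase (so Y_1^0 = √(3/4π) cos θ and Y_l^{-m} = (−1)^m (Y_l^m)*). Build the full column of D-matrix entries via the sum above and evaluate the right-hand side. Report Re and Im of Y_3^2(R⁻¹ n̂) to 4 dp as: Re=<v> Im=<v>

Need the full column D^3_{m',2} for m'=−3..3 at α=3.8164, β=2.2455, γ=1.2148.
cos(β/2)=0.433206, sin(β/2)=0.901295
d^3_{-3,2}: single k=5 term ⇒ +0.631110;  D = -0.580010+0.248772i
d^3_{-2,2}: k∈[4..5] ⇒ +0.619193 -0.536046 = +0.083147;  D = +0.039191-0.073332i
d^3_{-1,2}: k∈[3..4] ⇒ +0.376455 -0.814759 = -0.438304;  D = -0.080192-0.430906i
d^3_{0,2}: k∈[2..3] ⇒ +0.156701 -0.678292 = -0.521592;  D = +0.394877+0.340778i
d^3_{1,2}: k∈[1..2] ⇒ +0.043485 -0.376455 = -0.332970;  D = -0.332740-0.012379i
d^3_{2,2}: k∈[0..1] ⇒ +0.006609 -0.143047 = -0.136438;  D = +0.109630-0.081220i
d^3_{3,2}: single k=0 term ⇒ -0.033683;  D = -0.008606+0.032565i
Y_3^{m'}(θ=1.9038,φ=4.2564) and Σ D·Y over m':
  (-0.5800+0.2488i)·(+0.3450-0.0709i)  (+0.0392-0.0733i)·(+0.1827+0.2359i)  (-0.0802-0.4309i)·(+0.0626-0.1277i)  (+0.3949+0.3408i)·(+0.3008+0.0000i)  (-0.3327-0.0124i)·(-0.0626-0.1277i)  (+0.1096-0.0812i)·(+0.1827-0.2359i)  (-0.0086+0.0326i)·(-0.3450-0.0709i)
Y_3^2(R⁻¹ n̂) = -0.073848+0.200511i

Re=-0.0738 Im=0.2005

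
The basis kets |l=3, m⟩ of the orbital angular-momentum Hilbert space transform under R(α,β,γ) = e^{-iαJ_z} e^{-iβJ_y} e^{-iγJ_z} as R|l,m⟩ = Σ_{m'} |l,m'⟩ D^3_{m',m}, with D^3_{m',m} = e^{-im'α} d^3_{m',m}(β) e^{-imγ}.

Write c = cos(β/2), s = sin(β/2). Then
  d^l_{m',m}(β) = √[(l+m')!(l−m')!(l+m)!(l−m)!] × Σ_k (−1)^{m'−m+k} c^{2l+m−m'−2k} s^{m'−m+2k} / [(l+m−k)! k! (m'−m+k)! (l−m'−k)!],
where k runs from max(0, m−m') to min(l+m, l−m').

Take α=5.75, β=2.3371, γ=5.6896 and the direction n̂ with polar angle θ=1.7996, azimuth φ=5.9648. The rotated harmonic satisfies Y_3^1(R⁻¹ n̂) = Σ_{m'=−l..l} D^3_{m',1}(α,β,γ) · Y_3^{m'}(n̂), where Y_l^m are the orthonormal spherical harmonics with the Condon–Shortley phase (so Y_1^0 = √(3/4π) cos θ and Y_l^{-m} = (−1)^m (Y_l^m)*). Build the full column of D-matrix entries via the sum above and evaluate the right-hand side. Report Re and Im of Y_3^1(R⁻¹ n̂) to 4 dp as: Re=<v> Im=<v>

Need the full column D^3_{m',1} for m'=−3..3 at α=5.75, β=2.3371, γ=5.6896.
cos(β/2)=0.391486, sin(β/2)=0.920184
d^3_{-3,1}: single k=4 term ⇒ +0.425576;  D = +0.227798-0.359477i
d^3_{-2,1}: k∈[3..4] ⇒ +0.295668 -0.816751 = -0.521084;  D = -0.463923+0.237285i
d^3_{-1,1}: k∈[2..4] ⇒ +0.119335 -0.879067 +0.607083 = -0.152649;  D = -0.152371-0.009214i
d^3_{0,1}: k∈[1..3] ⇒ +0.029312 -0.485832 +0.894706 = +0.438187;  D = +0.363231+0.245094i
d^3_{1,1}: k∈[0..2] ⇒ +0.003600 -0.159113 +0.659300 = +0.503787;  D = +0.216416+0.454935i
d^3_{2,1}: k∈[0..1] ⇒ -0.026758 +0.295668 = +0.268909;  D = -0.023944+0.267841i
d^3_{3,1}: single k=0 term ⇒ +0.077030;  D = -0.044904+0.062588i
Y_3^{m'}(θ=1.7996,φ=5.9648) and Σ D·Y over m':
  (+0.2278-0.3595i)·(+0.2226+0.3147i)  (-0.4639+0.2373i)·(-0.1768-0.1307i)  (-0.1524-0.0092i)·(-0.2220-0.0732i)  (+0.3632+0.2451i)·(+0.2322+0.0000i)  (+0.2164+0.4549i)·(+0.2220-0.0732i)  (-0.0239+0.2678i)·(-0.1768+0.1307i)  (-0.0449+0.0626i)·(-0.2226+0.3147i)
Y_3^1(R⁻¹ n̂) = +0.435209+0.087104i

Re=0.4352 Im=0.0871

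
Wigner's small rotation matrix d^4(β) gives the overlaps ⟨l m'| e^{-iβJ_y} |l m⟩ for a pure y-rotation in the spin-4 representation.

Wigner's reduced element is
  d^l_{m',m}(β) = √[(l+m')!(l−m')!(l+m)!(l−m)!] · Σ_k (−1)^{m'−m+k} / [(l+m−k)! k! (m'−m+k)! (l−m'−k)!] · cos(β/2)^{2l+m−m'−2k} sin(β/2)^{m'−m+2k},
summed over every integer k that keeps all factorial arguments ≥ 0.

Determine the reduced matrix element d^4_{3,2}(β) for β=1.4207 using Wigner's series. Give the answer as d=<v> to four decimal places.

d=0.4283

d^4_{3,2}(β=1.4207) via Wigner's sum:
With c≡cos(β/2)=0.758134 and s≡sin(β/2)=0.652099, N=[5040·1·720·2]^{1/2}=2693.993318
k: max(0,(2)−(3))=0 … min(4+(2),4−(3))=1
  k=0: (−1)^1·2693.9933/(720)·0.7581^7·0.6521^1 = -0.351235
  k=1: (−1)^2·2693.9933/(240)·0.7581^5·0.6521^3 = +0.779570
d^4_{3,2}(1.4207) = -0.351235 +0.779570 = +0.428335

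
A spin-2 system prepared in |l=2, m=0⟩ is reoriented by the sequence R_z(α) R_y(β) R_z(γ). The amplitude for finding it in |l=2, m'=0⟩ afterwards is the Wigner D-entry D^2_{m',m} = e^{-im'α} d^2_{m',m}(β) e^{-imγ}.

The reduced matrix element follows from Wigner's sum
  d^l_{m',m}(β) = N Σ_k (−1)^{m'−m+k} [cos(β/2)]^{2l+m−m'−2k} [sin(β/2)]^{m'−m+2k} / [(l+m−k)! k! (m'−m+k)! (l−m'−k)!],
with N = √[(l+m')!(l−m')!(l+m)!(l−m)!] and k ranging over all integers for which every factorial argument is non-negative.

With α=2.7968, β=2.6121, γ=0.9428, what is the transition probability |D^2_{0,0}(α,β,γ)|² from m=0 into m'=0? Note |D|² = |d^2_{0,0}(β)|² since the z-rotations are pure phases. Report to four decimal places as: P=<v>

Split into d^2_{0,0}(β=2.6121) × two z-phases.
c=cos(2.6121/2)=0.261664, s=sin(2.6121/2)=0.965159; N=√[2·2·2·2]=4.000000
k∈{0,1,2} keeps every argument non-negative
  k=0: (−1)^0·4.0000/(4)·0.2617^4·0.9652^0 = +0.004688
  k=1: (−1)^1·4.0000/(1)·0.2617^2·0.9652^2 = -0.255121
  k=2: (−1)^2·4.0000/(4)·0.2617^0·0.9652^4 = +0.867751
d^2_{0,0}(2.6121) = +0.004688 -0.255121 +0.867751 = +0.617318
|D^2_{0,0}|² = |d^2_{0,0}(β)|² = (+0.617318)² = 0.381081 (the z-rotation phases have unit modulus)

P=0.3811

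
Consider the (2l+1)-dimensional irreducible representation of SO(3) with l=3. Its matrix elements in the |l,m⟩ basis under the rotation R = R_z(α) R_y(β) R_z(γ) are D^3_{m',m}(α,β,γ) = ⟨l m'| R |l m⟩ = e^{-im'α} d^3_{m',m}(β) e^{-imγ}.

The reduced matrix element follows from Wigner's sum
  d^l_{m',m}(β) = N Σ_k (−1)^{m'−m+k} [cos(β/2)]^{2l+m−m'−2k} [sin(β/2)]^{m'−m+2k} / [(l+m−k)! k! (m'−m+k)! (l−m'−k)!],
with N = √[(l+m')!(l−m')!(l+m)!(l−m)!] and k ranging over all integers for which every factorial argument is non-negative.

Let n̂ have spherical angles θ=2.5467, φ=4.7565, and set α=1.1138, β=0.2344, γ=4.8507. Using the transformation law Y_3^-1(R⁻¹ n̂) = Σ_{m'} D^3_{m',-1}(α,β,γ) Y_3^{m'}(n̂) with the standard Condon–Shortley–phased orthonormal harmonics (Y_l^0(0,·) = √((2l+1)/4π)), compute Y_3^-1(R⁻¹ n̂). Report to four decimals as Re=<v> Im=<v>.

Need the full column D^3_{m',-1} for m'=−3..3 at α=1.1138, β=0.2344, γ=4.8507.
cos(β/2)=0.993140, sin(β/2)=0.116932
d^3_{-3,-1}: single k=2 term ⇒ +0.051517;  D = -0.017089+0.048600i
d^3_{-2,-1}: k∈[1..2] ⇒ +0.357261 -0.009905 = +0.347355;  D = +0.243219+0.247992i
d^3_{-1,-1}: k∈[0..2] ⇒ +0.959539 -0.106414 +0.001106 = +0.854232;  D = +0.811220-0.267646i
d^3_{0,-1}: k∈[0..2] ⇒ -0.391359 +0.016276 -0.000075 = -0.375159;  D = -0.051723+0.371576i
d^3_{1,-1}: k∈[0..2] ⇒ +0.079810 -0.001475 +0.000003 = +0.078338;  D = -0.064862-0.043929i
d^3_{2,-1}: k∈[0..1] ⇒ -0.009905 +0.000069 = -0.009836;  D = +0.008544-0.004875i
d^3_{3,-1}: single k=0 term ⇒ +0.000714;  D = +0.000044+0.000713i
Y_3^{m'}(θ=2.5467,φ=4.7565) and Σ D·Y over m':
  (-0.0171+0.0486i)·(-0.0097-0.0728i)  (+0.2432+0.2480i)·(+0.2648-0.0234i)  (+0.8112-0.2676i)·(+0.0194+0.4396i)  (-0.0517+0.3716i)·(-0.1328+0.0000i)  (-0.0649-0.0439i)·(-0.0194+0.4396i)  (+0.0085-0.0049i)·(+0.2648+0.0234i)  (+0.0000+0.0007i)·(+0.0097-0.0728i)
Y_3^-1(R⁻¹ n̂) = +0.237189+0.334090i

Re=0.2372 Im=0.3341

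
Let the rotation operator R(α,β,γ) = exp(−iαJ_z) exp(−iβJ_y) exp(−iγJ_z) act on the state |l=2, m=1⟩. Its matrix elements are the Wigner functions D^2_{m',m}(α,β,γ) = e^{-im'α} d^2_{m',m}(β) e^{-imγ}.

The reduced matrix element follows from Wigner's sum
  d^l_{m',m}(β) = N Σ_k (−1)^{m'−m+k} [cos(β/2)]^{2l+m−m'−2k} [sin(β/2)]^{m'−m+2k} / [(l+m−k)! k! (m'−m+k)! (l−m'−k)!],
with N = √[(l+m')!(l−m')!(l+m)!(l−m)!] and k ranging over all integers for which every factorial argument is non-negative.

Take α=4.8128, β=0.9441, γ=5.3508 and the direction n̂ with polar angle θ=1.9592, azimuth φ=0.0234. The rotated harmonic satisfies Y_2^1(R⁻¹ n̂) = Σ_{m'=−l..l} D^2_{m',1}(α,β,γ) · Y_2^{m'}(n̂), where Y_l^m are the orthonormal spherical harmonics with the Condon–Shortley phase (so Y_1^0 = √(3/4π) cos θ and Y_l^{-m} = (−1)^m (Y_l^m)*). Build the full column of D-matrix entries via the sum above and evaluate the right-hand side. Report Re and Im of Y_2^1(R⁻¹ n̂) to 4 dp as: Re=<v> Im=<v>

Re=-0.0678 Im=0.1054

Need the full column D^2_{m',1} for m'=−2..2 at α=4.8128, β=0.9441, γ=5.3508.
cos(β/2)=0.890638, sin(β/2)=0.454713
d^2_{-2,1}: single k=3 term ⇒ +0.167472;  D = -0.070968-0.151693i
d^2_{-1,1}: k∈[2..3] ⇒ +0.492038 -0.042751 = +0.449287;  D = +0.385818-0.230223i
d^2_{0,1}: k∈[1..2] ⇒ +0.786895 -0.205111 = +0.581784;  D = +0.346697+0.467198i
d^2_{1,1}: k∈[0..1] ⇒ +0.629223 -0.492038 = +0.137186;  D = -0.101416+0.092383i
d^2_{2,1}: single k=0 term ⇒ -0.642497;  D = +0.478102+0.429210i
Y_2^{m'}(θ=1.9592,φ=0.0234) and Σ D·Y over m':
  (-0.0710-0.1517i)·(+0.3305-0.0155i)  (+0.3858-0.2302i)·(-0.2707+0.0063i)  (+0.3467+0.4672i)·(-0.1797+0.0000i)  (-0.1014+0.0924i)·(+0.2707+0.0063i)  (+0.4781+0.4292i)·(+0.3305+0.0155i)
Y_2^1(R⁻¹ n̂) = -0.067751+0.105405i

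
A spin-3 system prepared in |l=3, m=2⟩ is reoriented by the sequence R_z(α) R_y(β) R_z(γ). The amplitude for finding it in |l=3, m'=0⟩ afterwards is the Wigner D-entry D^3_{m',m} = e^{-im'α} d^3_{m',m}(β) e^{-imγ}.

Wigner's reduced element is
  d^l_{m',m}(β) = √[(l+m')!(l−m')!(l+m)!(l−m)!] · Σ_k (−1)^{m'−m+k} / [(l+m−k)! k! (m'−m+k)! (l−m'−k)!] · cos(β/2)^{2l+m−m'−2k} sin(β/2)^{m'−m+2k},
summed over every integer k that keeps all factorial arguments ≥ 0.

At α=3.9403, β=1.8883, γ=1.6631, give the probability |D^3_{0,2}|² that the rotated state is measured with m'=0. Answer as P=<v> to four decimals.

Split into d^3_{0,2}(β=1.8883) × two z-phases.
With c≡cos(β/2)=0.586432 and s≡sin(β/2)=0.809999, N=[6·6·120·1]^{1/2}=65.726707
The bounds max(0,m−m')=2 and min(l+m,l−m')=3 give 2 terms
  k=2: (−1)^0·65.7267/(12)·0.5864^4·0.8100^2 = +0.425010
  k=3: (−1)^1·65.7267/(12)·0.5864^2·0.8100^4 = -0.810836
d^3_{0,2}(1.8883) = +0.425010 -0.810836 = -0.385826
|D^3_{0,2}|² = |d^3_{0,2}(β)|² = (-0.385826)² = 0.148862 (the z-rotation phases have unit modulus)

P=0.1489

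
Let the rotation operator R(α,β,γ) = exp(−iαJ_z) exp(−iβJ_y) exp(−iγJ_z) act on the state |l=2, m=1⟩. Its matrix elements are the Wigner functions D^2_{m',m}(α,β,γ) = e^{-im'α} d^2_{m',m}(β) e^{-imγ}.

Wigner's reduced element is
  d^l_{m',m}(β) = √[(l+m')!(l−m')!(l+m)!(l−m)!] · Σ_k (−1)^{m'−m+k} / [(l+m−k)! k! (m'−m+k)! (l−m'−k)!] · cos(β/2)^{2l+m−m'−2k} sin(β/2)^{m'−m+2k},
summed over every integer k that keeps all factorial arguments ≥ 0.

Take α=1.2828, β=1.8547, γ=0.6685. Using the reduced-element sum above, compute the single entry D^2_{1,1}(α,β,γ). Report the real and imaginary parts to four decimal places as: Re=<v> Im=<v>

Re=0.2086 Im=0.5214

D^2_{1,1}(1.2828,1.8547,0.6685) = e^{-i·1·1.2828}·d^2_{1,1}(1.8547)·e^{-i·1·0.6685}. Compute d first:
With c≡cos(β/2)=0.599956 and s≡sin(β/2)=0.800033, N=[6·1·6·1]^{1/2}=6.000000
k: max(0,(1)−(1))=0 … min(2+(1),2−(1))=1
  k=0: (−1)^0·6.0000/(6)·0.6000^4·0.8000^0 = +0.129562
  k=1: (−1)^1·6.0000/(2)·0.6000^2·0.8000^2 = -0.691156
d^2_{1,1}(1.8547) = +0.129562 -0.691156 = -0.561594
Phases: e^{-i·(1)·1.2828}=+0.284032-0.958815i, e^{-i·(1)·0.6685}=+0.784752-0.619810i ⇒ D=+0.208569+0.521427i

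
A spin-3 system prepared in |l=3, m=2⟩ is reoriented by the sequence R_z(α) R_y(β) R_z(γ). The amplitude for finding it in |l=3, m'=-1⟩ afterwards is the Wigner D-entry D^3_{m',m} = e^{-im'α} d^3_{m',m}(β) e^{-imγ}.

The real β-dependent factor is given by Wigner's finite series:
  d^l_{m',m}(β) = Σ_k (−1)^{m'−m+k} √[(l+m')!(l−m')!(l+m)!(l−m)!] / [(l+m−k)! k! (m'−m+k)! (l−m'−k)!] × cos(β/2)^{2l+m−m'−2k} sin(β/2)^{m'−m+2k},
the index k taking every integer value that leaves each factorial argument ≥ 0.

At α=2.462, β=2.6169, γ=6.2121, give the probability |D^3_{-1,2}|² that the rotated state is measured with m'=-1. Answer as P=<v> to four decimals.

P=0.3478

Split into d^3_{-1,2}(β=2.6169) × two z-phases.
Half-angle: c=0.259347, s=0.965784. N=√(2·24·120·1)=75.894664
Admissible k: 3..4 (factorial args all ≥0)
  k=3: (−1)^0·75.8947/(12)·0.2593^3·0.9658^3 = +0.099384
  k=4: (−1)^1·75.8947/(24)·0.2593^1·0.9658^5 = -0.689100
d^3_{-1,2}(2.6169) = +0.099384 -0.689100 = -0.589716
|D^3_{-1,2}|² = |d^3_{-1,2}(β)|² = (-0.589716)² = 0.347765 (the z-rotation phases have unit modulus)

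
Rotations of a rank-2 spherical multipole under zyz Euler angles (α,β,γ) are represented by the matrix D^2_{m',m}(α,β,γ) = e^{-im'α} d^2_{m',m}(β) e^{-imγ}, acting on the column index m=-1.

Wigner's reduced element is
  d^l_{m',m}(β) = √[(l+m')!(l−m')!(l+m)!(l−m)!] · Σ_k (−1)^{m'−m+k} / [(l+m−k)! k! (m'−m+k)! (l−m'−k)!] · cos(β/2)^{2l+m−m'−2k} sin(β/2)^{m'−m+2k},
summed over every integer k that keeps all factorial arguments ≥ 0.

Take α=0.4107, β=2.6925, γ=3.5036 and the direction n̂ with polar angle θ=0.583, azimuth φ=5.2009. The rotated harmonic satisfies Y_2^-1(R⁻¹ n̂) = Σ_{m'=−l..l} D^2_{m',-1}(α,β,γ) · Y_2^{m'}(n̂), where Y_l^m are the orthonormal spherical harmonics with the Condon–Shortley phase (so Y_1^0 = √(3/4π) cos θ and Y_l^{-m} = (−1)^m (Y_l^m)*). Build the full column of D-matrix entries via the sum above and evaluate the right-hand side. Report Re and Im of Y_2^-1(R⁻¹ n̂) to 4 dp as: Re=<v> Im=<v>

Need the full column D^2_{m',-1} for m'=−2..2 at α=0.4107, β=2.6925, γ=3.5036.
cos(β/2)=0.222664, sin(β/2)=0.974895
d^2_{-2,-1}: single k=1 term ⇒ +0.021525;  D = -0.008131-0.019930i
d^2_{-1,-1}: k∈[0..1] ⇒ +0.002458 -0.141364 = -0.138905;  D = +0.099460+0.096967i
d^2_{0,-1}: k∈[0..1] ⇒ -0.026362 +0.505359 = +0.478996;  D = -0.447951-0.169638i
d^2_{1,-1}: k∈[0..1] ⇒ +0.141364 -0.903300 = -0.761936;  D = +0.761033-0.037086i
d^2_{2,-1}: single k=0 term ⇒ -0.412624;  D = +0.369844-0.182959i
Y_2^{m'}(θ=0.583,φ=5.2009) and Σ D·Y over m':
  (-0.0081-0.0199i)·(-0.0655+0.0970i)  (+0.0995+0.0970i)·(+0.1666+0.3135i)  (-0.4480-0.1696i)·(+0.3440+0.0000i)  (+0.7610-0.0371i)·(-0.1666+0.3135i)  (+0.3698-0.1830i)·(-0.0655-0.0970i)
Y_2^-1(R⁻¹ n̂) = -0.322627+0.210380i

Re=-0.3226 Im=0.2104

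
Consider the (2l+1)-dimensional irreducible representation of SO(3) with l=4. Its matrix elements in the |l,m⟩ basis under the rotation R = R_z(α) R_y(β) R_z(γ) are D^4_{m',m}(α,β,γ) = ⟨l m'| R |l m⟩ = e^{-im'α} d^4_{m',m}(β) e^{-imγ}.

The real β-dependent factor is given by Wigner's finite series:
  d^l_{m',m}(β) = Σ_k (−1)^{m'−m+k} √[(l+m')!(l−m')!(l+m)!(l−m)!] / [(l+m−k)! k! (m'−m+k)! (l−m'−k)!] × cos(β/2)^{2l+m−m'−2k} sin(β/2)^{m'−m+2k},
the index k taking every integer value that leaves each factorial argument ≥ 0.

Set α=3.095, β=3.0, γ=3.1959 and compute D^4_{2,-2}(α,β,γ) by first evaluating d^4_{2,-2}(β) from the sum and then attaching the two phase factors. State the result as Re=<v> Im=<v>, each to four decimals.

D^4_{2,-2}(3.095,3.0,3.1959) = e^{-i·2·3.095}·d^4_{2,-2}(3.0)·e^{-i·-2·3.1959}. Compute d first:
Half-angle: c=0.070737, s=0.997495. N=√(720·2·2·720)=1440.000000
k∈{0,1,2} keeps every argument non-negative
  k=0: (−1)^4·1440.0000/(96)·0.0707^4·0.9975^4 = +0.000372
  k=1: (−1)^5·1440.0000/(120)·0.0707^2·0.9975^6 = -0.059148
  k=2: (−1)^6·1440.0000/(1440)·0.0707^0·0.9975^8 = +0.980135
d^4_{2,-2}(3.0) = +0.000372 -0.059148 +0.980135 = +0.921358
Attach z-rotation phases: D = e^{-i(2)(3.095)}·(+0.921358)·e^{-i(-2)(3.1959)} = +0.902662+0.184671i

Re=0.9027 Im=0.1847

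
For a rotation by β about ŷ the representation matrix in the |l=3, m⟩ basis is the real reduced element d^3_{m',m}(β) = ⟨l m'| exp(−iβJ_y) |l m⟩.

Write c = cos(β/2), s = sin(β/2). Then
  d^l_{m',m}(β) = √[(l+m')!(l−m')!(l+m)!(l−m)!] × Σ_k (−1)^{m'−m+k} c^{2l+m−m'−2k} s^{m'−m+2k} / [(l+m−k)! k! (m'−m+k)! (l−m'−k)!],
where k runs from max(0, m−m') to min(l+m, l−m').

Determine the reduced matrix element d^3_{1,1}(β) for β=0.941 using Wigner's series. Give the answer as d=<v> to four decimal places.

d^3_{1,1}(β=0.941) via Wigner's sum:
Half-angle: c=0.891342, s=0.453332. N=√(24·2·24·2)=48.000000
k: max(0,(1)−(1))=0 … min(3+(1),3−(1))=2
  k=0: (−1)^0·48.0000/(48)·0.8913^6·0.4533^0 = +0.501494
  k=1: (−1)^1·48.0000/(6)·0.8913^4·0.4533^2 = -1.037767
  k=2: (−1)^2·48.0000/(8)·0.8913^2·0.4533^4 = +0.201329
d^3_{1,1}(0.941) = +0.501494 -1.037767 +0.201329 = -0.334945

d=-0.3349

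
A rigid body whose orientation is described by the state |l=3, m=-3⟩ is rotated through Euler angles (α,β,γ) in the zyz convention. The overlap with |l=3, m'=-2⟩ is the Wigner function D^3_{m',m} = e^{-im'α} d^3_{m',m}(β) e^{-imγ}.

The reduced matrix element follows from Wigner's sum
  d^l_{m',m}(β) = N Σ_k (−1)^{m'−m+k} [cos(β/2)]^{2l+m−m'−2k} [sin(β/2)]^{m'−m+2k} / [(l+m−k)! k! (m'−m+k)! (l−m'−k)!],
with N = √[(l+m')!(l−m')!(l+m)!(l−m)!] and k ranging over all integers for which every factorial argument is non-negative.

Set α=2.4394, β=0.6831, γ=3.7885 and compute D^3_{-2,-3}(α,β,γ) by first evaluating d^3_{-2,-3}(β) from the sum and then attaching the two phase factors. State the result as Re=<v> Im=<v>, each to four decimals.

Re=0.5238 Im=0.3114

Split into d^3_{-2,-3}(β=0.6831) × two z-phases.
Half-angle: c=0.942237, s=0.334948. N=√(1·120·1·720)=293.938769
Admissible k: 0..0 (factorial args all ≥0)
  k=0: (−1)^1·293.9388/(120)·0.9422^5·0.3349^1 = -0.609330
d^3_{-2,-3}(0.6831) = -0.609330
Phases: e^{-i·(-2)·2.4394}=+0.165644-0.986186i, e^{-i·(-3)·3.7885}=+0.361546-0.932354i ⇒ D=+0.523772+0.311362i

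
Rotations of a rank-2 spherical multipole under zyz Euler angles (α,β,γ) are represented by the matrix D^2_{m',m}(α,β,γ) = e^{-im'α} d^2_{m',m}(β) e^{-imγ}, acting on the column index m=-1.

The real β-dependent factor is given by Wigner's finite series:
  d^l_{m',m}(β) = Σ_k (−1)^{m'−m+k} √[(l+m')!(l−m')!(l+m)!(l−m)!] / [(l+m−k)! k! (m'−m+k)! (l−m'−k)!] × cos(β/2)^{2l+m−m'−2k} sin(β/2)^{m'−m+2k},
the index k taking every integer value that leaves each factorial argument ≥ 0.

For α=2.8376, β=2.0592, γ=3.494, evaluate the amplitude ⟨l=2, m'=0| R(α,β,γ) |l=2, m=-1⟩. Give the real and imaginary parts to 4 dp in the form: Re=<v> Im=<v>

Split into d^2_{0,-1}(β=2.0592) × two z-phases.
c=cos(2.0592/2)=0.515162, s=sin(2.0592/2)=0.857093; N=√[2·2·1·6]=4.898979
Admissible k: 0..1 (factorial args all ≥0)
  k=0: (−1)^1·4.8990/(2)·0.5152^3·0.8571^1 = -0.287035
  k=1: (−1)^2·4.8990/(2)·0.5152^1·0.8571^3 = +0.794517
d^2_{0,-1}(2.0592) = -0.287035 +0.794517 = +0.507482
D = (+1.000000+0.000000i)·(+0.507482)·(-0.938545-0.345158i) = -0.476295-0.175162i

Re=-0.4763 Im=-0.1752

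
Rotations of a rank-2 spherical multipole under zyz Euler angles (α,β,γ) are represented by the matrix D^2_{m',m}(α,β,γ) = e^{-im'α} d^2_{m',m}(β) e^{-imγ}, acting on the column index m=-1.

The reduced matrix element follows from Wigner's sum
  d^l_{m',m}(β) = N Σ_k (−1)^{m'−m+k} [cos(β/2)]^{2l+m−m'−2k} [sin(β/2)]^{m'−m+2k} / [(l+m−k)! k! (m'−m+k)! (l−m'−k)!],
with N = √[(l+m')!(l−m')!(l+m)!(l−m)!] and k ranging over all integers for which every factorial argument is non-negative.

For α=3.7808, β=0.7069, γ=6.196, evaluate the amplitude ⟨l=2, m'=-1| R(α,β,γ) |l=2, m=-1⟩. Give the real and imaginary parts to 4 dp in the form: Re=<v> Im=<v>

D^2_{-1,-1}(3.7808,0.7069,6.196) = e^{-i·-1·3.7808}·d^2_{-1,-1}(0.7069)·e^{-i·-1·6.196}. Compute d first:
With c≡cos(β/2)=0.938184 and s≡sin(β/2)=0.346137, N=[1·6·1·6]^{1/2}=6.000000
k∈{0,1} keeps every argument non-negative
  k=0: (−1)^0·6.0000/(6)·0.9382^4·0.3461^0 = +0.774733
  k=1: (−1)^1·6.0000/(2)·0.9382^2·0.3461^2 = -0.316368
d^2_{-1,-1}(0.7069) = +0.774733 -0.316368 = +0.458366
Phases: e^{-i·(-1)·3.7808}=-0.802569-0.596559i, e^{-i·(-1)·6.196}=+0.996202-0.087075i ⇒ D=-0.390283-0.240371i

Re=-0.3903 Im=-0.2404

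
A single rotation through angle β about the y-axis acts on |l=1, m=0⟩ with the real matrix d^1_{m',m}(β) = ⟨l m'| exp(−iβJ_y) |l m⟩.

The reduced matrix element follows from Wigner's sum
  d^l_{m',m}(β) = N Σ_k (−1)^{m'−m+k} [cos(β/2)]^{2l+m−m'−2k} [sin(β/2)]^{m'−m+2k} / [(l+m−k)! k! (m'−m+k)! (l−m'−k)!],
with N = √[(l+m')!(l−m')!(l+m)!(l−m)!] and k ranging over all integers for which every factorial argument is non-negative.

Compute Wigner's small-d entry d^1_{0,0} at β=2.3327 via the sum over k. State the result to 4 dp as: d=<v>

d=-0.6903

d^1_{0,0}(β=2.3327) via Wigner's sum:
Half-angle: c=0.393510, s=0.919320. N=√(1·1·1·1)=1.000000
Admissible k: 0..1 (factorial args all ≥0)
  k=0: (−1)^0·1.0000/(1)·0.3935^2·0.9193^0 = +0.154850
  k=1: (−1)^1·1.0000/(1)·0.3935^0·0.9193^2 = -0.845150
d^1_{0,0}(2.3327) = +0.154850 -0.845150 = -0.690300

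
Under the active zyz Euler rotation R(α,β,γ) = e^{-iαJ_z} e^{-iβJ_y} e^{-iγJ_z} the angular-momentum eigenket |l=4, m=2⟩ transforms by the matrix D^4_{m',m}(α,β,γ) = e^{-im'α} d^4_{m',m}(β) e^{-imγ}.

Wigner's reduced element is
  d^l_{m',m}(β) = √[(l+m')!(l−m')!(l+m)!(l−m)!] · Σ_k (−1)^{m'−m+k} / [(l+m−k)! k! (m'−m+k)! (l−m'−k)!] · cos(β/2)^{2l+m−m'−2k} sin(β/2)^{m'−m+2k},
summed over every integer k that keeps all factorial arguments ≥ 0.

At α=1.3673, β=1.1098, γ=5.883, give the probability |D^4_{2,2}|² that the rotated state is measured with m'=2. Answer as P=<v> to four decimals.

Split into d^4_{2,2}(β=1.1098) × two z-phases.
Half-angle: c=0.849953, s=0.526858. N=√(720·2·720·2)=1440.000000
k: max(0,(2)−(2))=0 … min(4+(2),4−(2))=2
  k=0: (−1)^0·1440.0000/(1440)·0.8500^8·0.5269^0 = +0.272370
  k=1: (−1)^1·1440.0000/(120)·0.8500^6·0.5269^2 = -1.255853
  k=2: (−1)^2·1440.0000/(96)·0.8500^4·0.5269^4 = +0.603179
d^4_{2,2}(1.1098) = +0.272370 -1.255853 +0.603179 = -0.380303
|D^4_{2,2}|² = |d^4_{2,2}(β)|² = (-0.380303)² = 0.144631 (the z-rotation phases have unit modulus)

P=0.1446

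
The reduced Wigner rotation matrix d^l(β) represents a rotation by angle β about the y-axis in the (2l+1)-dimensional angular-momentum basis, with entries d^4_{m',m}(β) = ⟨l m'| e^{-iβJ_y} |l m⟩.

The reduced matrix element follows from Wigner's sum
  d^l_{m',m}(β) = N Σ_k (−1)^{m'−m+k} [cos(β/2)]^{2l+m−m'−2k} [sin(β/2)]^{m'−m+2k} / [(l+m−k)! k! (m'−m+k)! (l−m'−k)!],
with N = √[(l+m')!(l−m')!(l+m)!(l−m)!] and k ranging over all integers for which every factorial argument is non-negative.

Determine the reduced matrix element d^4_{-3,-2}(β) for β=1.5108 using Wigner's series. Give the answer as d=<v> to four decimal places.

d^4_{-3,-2}(β=1.5108) via Wigner's sum:
With c≡cos(β/2)=0.727997 and s≡sin(β/2)=0.685580, N=[1·5040·2·720]^{1/2}=2693.993318
k: max(0,(-2)−(-3))=1 … min(4+(-2),4−(-3))=2
  k=1: (−1)^0·2693.9933/(720)·0.7280^7·0.6856^1 = +0.277991
  k=2: (−1)^1·2693.9933/(240)·0.7280^5·0.6856^3 = -0.739620
d^4_{-3,-2}(1.5108) = +0.277991 -0.739620 = -0.461629

d=-0.4616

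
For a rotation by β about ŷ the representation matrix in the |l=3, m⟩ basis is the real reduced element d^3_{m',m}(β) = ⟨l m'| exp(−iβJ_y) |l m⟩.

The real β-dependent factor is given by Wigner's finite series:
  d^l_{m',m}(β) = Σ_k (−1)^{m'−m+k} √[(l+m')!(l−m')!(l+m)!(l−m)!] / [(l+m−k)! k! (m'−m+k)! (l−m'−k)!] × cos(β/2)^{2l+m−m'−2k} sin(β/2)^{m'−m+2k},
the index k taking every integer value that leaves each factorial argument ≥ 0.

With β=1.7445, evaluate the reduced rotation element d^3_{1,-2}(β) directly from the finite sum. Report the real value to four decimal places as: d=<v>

d=-0.2199

d^3_{1,-2}(β=1.7445) via Wigner's sum:
c=cos(1.7445/2)=0.643105, s=sin(1.7445/2)=0.765778; N=√[24·2·1·120]=75.894664
k: max(0,(-2)−(1))=0 … min(3+(-2),3−(1))=1
  k=0: (−1)^3·75.8947/(12)·0.6431^3·0.7658^3 = -0.755413
  k=1: (−1)^4·75.8947/(24)·0.6431^1·0.7658^5 = +0.535545
d^3_{1,-2}(1.7445) = -0.755413 +0.535545 = -0.219868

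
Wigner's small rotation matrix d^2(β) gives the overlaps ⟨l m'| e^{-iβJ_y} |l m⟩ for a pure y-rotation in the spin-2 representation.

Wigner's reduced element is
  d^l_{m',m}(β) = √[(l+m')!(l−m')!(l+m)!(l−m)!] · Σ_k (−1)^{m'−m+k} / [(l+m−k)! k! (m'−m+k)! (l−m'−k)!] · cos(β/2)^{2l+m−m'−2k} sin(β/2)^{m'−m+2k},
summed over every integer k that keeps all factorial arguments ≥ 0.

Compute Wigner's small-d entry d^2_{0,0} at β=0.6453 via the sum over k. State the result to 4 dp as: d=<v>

d=0.4574

d^2_{0,0}(β=0.6453) via Wigner's sum:
With c≡cos(β/2)=0.948398 and s≡sin(β/2)=0.317081, N=[2·2·2·2]^{1/2}=4.000000
k∈{0,1,2} keeps every argument non-negative
  k=0: (−1)^0·4.0000/(4)·0.9484^4·0.3171^0 = +0.809028
  k=1: (−1)^1·4.0000/(1)·0.9484^2·0.3171^2 = -0.361728
  k=2: (−1)^2·4.0000/(4)·0.9484^0·0.3171^4 = +0.010108
d^2_{0,0}(0.6453) = +0.809028 -0.361728 +0.010108 = +0.457408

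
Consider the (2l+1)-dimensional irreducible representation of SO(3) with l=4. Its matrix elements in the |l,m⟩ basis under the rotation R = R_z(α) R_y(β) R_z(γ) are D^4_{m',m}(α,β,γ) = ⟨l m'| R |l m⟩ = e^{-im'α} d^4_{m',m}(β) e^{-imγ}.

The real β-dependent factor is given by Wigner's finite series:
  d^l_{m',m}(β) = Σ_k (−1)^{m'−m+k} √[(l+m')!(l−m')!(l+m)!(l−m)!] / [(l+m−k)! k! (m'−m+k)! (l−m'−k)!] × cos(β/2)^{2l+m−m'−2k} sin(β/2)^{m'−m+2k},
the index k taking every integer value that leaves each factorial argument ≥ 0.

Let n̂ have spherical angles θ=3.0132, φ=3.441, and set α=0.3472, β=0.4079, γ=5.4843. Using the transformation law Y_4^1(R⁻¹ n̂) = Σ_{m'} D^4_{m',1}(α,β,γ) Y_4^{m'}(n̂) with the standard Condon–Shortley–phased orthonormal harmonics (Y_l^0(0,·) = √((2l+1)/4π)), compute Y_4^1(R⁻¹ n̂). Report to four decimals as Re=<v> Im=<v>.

Re=0.2965 Im=0.3185

Need the full column D^4_{m',1} for m'=−4..4 at α=0.3472, β=0.4079, γ=5.4843.
cos(β/2)=0.979274, sin(β/2)=0.202539
d^4_{-4,1}: single k=5 term ⇒ +0.002395;  D = -0.001386+0.001954i
d^4_{-3,1}: k∈[4..5] ⇒ +0.020473 -0.000525 = +0.019947;  D = -0.005315+0.019226i
d^4_{-2,1}: k∈[3..5] ⇒ +0.105819 -0.006790 +0.000058 = +0.099087;  D = +0.007673+0.098789i
d^4_{-1,1}: k∈[2..5] ⇒ +0.361779 -0.046427 +0.000993 -0.000003 = +0.316342;  D = +0.130351+0.288237i
d^4_{0,1}: k∈[1..4] ⇒ +0.782265 -0.200777 +0.008589 -0.000061 = +0.590015;  D = +0.411539+0.422793i
d^4_{1,1}: k∈[0..3] ⇒ +0.845735 -0.542668 +0.046427 -0.000662 = +0.348832;  D = +0.313849+0.152259i
d^4_{2,1}: k∈[0..2] ⇒ -0.742122 +0.158728 -0.004527 = -0.587920;  D = -0.584714-0.061317i
d^4_{3,1}: k∈[0..1] ⇒ +0.287153 -0.020473 = +0.266681;  D = +0.258864-0.064094i
d^4_{4,1}: single k=0 term ⇒ -0.055994;  D = -0.046530+0.031149i
Y_4^{m'}(θ=3.0132,φ=3.441) and Σ D·Y over m':
  (-0.0014+0.0020i)·(+0.0000-0.0001i)  (-0.0053+0.0192i)·(+0.0016-0.0020i)  (+0.0077+0.0988i)·(+0.0267-0.0182i)  (+0.1304+0.2882i)·(+0.2230-0.0688i)  (+0.4115+0.4228i)·(+0.7779+0.0000i)  (+0.3138+0.1523i)·(-0.2230-0.0688i)  (-0.5847-0.0613i)·(+0.0267+0.0182i)  (+0.2589-0.0641i)·(-0.0016-0.0020i)  (-0.0465+0.0311i)·(+0.0000+0.0001i)
Y_4^1(R⁻¹ n̂) = +0.296544+0.318476i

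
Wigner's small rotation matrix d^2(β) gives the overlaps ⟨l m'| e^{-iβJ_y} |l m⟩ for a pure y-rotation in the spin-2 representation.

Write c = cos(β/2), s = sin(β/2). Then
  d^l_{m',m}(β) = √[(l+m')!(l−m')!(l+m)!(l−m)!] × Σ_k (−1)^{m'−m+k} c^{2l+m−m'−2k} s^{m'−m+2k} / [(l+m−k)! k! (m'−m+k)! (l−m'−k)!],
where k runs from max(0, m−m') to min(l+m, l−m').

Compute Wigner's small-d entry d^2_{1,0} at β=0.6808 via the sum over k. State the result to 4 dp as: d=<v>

d^2_{1,0}(β=0.6808) via Wigner's sum:
Half-angle: c=0.942621, s=0.333864. N=√(6·1·2·2)=4.898979
k∈{0,1} keeps every argument non-negative
  k=0: (−1)^1·4.8990/(2)·0.9426^3·0.3339^1 = -0.684947
  k=1: (−1)^2·4.8990/(2)·0.9426^1·0.3339^3 = +0.085926
d^2_{1,0}(0.6808) = -0.684947 +0.085926 = -0.599022

d=-0.5990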